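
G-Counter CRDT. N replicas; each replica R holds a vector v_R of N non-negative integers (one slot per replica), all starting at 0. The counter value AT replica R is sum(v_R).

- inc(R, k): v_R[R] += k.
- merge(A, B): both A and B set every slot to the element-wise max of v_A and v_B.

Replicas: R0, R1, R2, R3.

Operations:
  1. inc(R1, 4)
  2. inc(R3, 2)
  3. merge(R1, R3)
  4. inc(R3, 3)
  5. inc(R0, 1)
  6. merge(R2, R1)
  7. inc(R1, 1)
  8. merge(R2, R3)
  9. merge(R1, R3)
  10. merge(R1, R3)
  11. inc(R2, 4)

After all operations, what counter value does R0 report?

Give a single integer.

Answer: 1

Derivation:
Op 1: inc R1 by 4 -> R1=(0,4,0,0) value=4
Op 2: inc R3 by 2 -> R3=(0,0,0,2) value=2
Op 3: merge R1<->R3 -> R1=(0,4,0,2) R3=(0,4,0,2)
Op 4: inc R3 by 3 -> R3=(0,4,0,5) value=9
Op 5: inc R0 by 1 -> R0=(1,0,0,0) value=1
Op 6: merge R2<->R1 -> R2=(0,4,0,2) R1=(0,4,0,2)
Op 7: inc R1 by 1 -> R1=(0,5,0,2) value=7
Op 8: merge R2<->R3 -> R2=(0,4,0,5) R3=(0,4,0,5)
Op 9: merge R1<->R3 -> R1=(0,5,0,5) R3=(0,5,0,5)
Op 10: merge R1<->R3 -> R1=(0,5,0,5) R3=(0,5,0,5)
Op 11: inc R2 by 4 -> R2=(0,4,4,5) value=13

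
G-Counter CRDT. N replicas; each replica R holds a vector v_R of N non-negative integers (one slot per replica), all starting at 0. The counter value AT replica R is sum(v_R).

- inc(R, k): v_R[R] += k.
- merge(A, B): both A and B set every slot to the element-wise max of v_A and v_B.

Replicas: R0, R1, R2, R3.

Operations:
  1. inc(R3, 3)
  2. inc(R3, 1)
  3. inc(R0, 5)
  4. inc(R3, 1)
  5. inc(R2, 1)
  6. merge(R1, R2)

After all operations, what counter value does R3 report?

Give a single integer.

Answer: 5

Derivation:
Op 1: inc R3 by 3 -> R3=(0,0,0,3) value=3
Op 2: inc R3 by 1 -> R3=(0,0,0,4) value=4
Op 3: inc R0 by 5 -> R0=(5,0,0,0) value=5
Op 4: inc R3 by 1 -> R3=(0,0,0,5) value=5
Op 5: inc R2 by 1 -> R2=(0,0,1,0) value=1
Op 6: merge R1<->R2 -> R1=(0,0,1,0) R2=(0,0,1,0)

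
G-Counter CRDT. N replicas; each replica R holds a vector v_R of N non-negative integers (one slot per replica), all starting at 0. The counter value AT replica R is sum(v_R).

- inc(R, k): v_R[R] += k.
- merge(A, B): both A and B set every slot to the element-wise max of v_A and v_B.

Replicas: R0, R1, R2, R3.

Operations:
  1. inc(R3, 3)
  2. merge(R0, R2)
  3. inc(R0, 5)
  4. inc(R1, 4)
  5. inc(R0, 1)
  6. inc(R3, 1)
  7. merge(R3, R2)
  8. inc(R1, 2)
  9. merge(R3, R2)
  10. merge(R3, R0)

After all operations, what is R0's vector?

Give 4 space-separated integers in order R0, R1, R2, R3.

Op 1: inc R3 by 3 -> R3=(0,0,0,3) value=3
Op 2: merge R0<->R2 -> R0=(0,0,0,0) R2=(0,0,0,0)
Op 3: inc R0 by 5 -> R0=(5,0,0,0) value=5
Op 4: inc R1 by 4 -> R1=(0,4,0,0) value=4
Op 5: inc R0 by 1 -> R0=(6,0,0,0) value=6
Op 6: inc R3 by 1 -> R3=(0,0,0,4) value=4
Op 7: merge R3<->R2 -> R3=(0,0,0,4) R2=(0,0,0,4)
Op 8: inc R1 by 2 -> R1=(0,6,0,0) value=6
Op 9: merge R3<->R2 -> R3=(0,0,0,4) R2=(0,0,0,4)
Op 10: merge R3<->R0 -> R3=(6,0,0,4) R0=(6,0,0,4)

Answer: 6 0 0 4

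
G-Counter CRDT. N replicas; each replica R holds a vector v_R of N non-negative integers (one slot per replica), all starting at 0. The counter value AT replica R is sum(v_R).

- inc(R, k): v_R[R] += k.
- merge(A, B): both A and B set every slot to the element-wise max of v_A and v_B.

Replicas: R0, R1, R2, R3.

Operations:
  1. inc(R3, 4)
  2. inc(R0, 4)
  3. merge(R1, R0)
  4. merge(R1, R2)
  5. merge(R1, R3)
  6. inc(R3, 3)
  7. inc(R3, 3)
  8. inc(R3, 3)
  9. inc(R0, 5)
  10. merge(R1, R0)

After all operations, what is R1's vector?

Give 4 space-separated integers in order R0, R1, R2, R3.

Op 1: inc R3 by 4 -> R3=(0,0,0,4) value=4
Op 2: inc R0 by 4 -> R0=(4,0,0,0) value=4
Op 3: merge R1<->R0 -> R1=(4,0,0,0) R0=(4,0,0,0)
Op 4: merge R1<->R2 -> R1=(4,0,0,0) R2=(4,0,0,0)
Op 5: merge R1<->R3 -> R1=(4,0,0,4) R3=(4,0,0,4)
Op 6: inc R3 by 3 -> R3=(4,0,0,7) value=11
Op 7: inc R3 by 3 -> R3=(4,0,0,10) value=14
Op 8: inc R3 by 3 -> R3=(4,0,0,13) value=17
Op 9: inc R0 by 5 -> R0=(9,0,0,0) value=9
Op 10: merge R1<->R0 -> R1=(9,0,0,4) R0=(9,0,0,4)

Answer: 9 0 0 4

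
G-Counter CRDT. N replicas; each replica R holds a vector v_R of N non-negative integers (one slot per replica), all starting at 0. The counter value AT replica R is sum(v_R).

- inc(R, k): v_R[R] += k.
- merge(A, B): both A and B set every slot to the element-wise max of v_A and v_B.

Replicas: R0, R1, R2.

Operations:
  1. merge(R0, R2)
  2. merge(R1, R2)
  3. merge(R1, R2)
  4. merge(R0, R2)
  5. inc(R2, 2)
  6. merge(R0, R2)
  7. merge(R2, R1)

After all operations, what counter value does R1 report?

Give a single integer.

Answer: 2

Derivation:
Op 1: merge R0<->R2 -> R0=(0,0,0) R2=(0,0,0)
Op 2: merge R1<->R2 -> R1=(0,0,0) R2=(0,0,0)
Op 3: merge R1<->R2 -> R1=(0,0,0) R2=(0,0,0)
Op 4: merge R0<->R2 -> R0=(0,0,0) R2=(0,0,0)
Op 5: inc R2 by 2 -> R2=(0,0,2) value=2
Op 6: merge R0<->R2 -> R0=(0,0,2) R2=(0,0,2)
Op 7: merge R2<->R1 -> R2=(0,0,2) R1=(0,0,2)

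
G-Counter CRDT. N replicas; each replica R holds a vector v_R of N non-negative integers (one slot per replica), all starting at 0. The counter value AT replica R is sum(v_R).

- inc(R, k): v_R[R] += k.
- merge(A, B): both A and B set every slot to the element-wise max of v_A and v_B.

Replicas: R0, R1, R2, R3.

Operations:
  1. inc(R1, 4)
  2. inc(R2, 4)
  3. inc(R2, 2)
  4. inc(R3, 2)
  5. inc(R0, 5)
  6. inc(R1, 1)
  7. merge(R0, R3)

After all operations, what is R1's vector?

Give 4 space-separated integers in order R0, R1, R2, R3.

Answer: 0 5 0 0

Derivation:
Op 1: inc R1 by 4 -> R1=(0,4,0,0) value=4
Op 2: inc R2 by 4 -> R2=(0,0,4,0) value=4
Op 3: inc R2 by 2 -> R2=(0,0,6,0) value=6
Op 4: inc R3 by 2 -> R3=(0,0,0,2) value=2
Op 5: inc R0 by 5 -> R0=(5,0,0,0) value=5
Op 6: inc R1 by 1 -> R1=(0,5,0,0) value=5
Op 7: merge R0<->R3 -> R0=(5,0,0,2) R3=(5,0,0,2)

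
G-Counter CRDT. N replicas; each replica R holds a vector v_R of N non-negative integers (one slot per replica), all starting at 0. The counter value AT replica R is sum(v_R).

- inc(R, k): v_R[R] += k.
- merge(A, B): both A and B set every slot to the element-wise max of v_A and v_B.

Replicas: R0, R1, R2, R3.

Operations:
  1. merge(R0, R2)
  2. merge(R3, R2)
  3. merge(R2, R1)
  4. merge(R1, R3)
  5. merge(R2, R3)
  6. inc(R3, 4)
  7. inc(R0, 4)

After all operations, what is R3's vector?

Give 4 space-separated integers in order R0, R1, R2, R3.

Answer: 0 0 0 4

Derivation:
Op 1: merge R0<->R2 -> R0=(0,0,0,0) R2=(0,0,0,0)
Op 2: merge R3<->R2 -> R3=(0,0,0,0) R2=(0,0,0,0)
Op 3: merge R2<->R1 -> R2=(0,0,0,0) R1=(0,0,0,0)
Op 4: merge R1<->R3 -> R1=(0,0,0,0) R3=(0,0,0,0)
Op 5: merge R2<->R3 -> R2=(0,0,0,0) R3=(0,0,0,0)
Op 6: inc R3 by 4 -> R3=(0,0,0,4) value=4
Op 7: inc R0 by 4 -> R0=(4,0,0,0) value=4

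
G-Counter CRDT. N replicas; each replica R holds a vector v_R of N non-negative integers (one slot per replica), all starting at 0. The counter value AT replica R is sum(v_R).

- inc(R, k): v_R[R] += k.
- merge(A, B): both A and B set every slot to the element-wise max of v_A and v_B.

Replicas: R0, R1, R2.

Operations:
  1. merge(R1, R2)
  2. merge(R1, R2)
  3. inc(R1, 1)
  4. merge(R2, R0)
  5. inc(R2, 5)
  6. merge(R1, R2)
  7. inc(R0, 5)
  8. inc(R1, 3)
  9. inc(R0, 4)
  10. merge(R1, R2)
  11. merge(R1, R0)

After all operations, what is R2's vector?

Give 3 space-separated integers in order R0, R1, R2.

Op 1: merge R1<->R2 -> R1=(0,0,0) R2=(0,0,0)
Op 2: merge R1<->R2 -> R1=(0,0,0) R2=(0,0,0)
Op 3: inc R1 by 1 -> R1=(0,1,0) value=1
Op 4: merge R2<->R0 -> R2=(0,0,0) R0=(0,0,0)
Op 5: inc R2 by 5 -> R2=(0,0,5) value=5
Op 6: merge R1<->R2 -> R1=(0,1,5) R2=(0,1,5)
Op 7: inc R0 by 5 -> R0=(5,0,0) value=5
Op 8: inc R1 by 3 -> R1=(0,4,5) value=9
Op 9: inc R0 by 4 -> R0=(9,0,0) value=9
Op 10: merge R1<->R2 -> R1=(0,4,5) R2=(0,4,5)
Op 11: merge R1<->R0 -> R1=(9,4,5) R0=(9,4,5)

Answer: 0 4 5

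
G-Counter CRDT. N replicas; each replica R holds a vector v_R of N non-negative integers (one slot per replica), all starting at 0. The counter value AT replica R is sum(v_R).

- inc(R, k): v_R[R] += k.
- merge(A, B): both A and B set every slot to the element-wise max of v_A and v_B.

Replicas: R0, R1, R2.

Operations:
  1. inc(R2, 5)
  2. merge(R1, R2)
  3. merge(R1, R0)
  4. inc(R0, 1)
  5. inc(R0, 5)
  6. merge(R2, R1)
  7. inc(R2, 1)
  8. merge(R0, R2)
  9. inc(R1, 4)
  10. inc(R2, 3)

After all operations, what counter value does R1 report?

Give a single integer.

Answer: 9

Derivation:
Op 1: inc R2 by 5 -> R2=(0,0,5) value=5
Op 2: merge R1<->R2 -> R1=(0,0,5) R2=(0,0,5)
Op 3: merge R1<->R0 -> R1=(0,0,5) R0=(0,0,5)
Op 4: inc R0 by 1 -> R0=(1,0,5) value=6
Op 5: inc R0 by 5 -> R0=(6,0,5) value=11
Op 6: merge R2<->R1 -> R2=(0,0,5) R1=(0,0,5)
Op 7: inc R2 by 1 -> R2=(0,0,6) value=6
Op 8: merge R0<->R2 -> R0=(6,0,6) R2=(6,0,6)
Op 9: inc R1 by 4 -> R1=(0,4,5) value=9
Op 10: inc R2 by 3 -> R2=(6,0,9) value=15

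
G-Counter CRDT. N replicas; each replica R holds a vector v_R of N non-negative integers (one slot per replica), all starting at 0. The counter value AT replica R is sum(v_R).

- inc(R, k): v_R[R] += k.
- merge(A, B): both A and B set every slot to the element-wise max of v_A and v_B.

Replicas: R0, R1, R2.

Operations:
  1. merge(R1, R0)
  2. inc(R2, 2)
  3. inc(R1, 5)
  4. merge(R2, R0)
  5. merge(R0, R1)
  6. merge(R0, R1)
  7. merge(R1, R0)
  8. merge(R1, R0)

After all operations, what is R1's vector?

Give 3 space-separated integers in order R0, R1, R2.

Op 1: merge R1<->R0 -> R1=(0,0,0) R0=(0,0,0)
Op 2: inc R2 by 2 -> R2=(0,0,2) value=2
Op 3: inc R1 by 5 -> R1=(0,5,0) value=5
Op 4: merge R2<->R0 -> R2=(0,0,2) R0=(0,0,2)
Op 5: merge R0<->R1 -> R0=(0,5,2) R1=(0,5,2)
Op 6: merge R0<->R1 -> R0=(0,5,2) R1=(0,5,2)
Op 7: merge R1<->R0 -> R1=(0,5,2) R0=(0,5,2)
Op 8: merge R1<->R0 -> R1=(0,5,2) R0=(0,5,2)

Answer: 0 5 2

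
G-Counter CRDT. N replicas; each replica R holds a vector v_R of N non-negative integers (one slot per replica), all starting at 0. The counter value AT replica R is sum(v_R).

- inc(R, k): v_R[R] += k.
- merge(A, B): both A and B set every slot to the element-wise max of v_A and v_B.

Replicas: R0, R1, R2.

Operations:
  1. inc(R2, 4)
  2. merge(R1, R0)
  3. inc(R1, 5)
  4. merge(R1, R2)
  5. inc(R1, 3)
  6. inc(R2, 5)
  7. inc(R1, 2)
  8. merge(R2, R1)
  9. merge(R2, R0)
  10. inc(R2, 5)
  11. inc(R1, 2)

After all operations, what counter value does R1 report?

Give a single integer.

Op 1: inc R2 by 4 -> R2=(0,0,4) value=4
Op 2: merge R1<->R0 -> R1=(0,0,0) R0=(0,0,0)
Op 3: inc R1 by 5 -> R1=(0,5,0) value=5
Op 4: merge R1<->R2 -> R1=(0,5,4) R2=(0,5,4)
Op 5: inc R1 by 3 -> R1=(0,8,4) value=12
Op 6: inc R2 by 5 -> R2=(0,5,9) value=14
Op 7: inc R1 by 2 -> R1=(0,10,4) value=14
Op 8: merge R2<->R1 -> R2=(0,10,9) R1=(0,10,9)
Op 9: merge R2<->R0 -> R2=(0,10,9) R0=(0,10,9)
Op 10: inc R2 by 5 -> R2=(0,10,14) value=24
Op 11: inc R1 by 2 -> R1=(0,12,9) value=21

Answer: 21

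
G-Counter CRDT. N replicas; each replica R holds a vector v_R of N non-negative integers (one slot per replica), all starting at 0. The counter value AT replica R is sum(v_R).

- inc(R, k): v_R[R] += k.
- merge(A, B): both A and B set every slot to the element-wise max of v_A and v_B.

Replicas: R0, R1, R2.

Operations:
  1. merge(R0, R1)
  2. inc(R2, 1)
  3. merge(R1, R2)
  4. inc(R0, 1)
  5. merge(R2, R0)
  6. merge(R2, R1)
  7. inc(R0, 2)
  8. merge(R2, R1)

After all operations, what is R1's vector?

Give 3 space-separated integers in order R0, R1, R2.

Op 1: merge R0<->R1 -> R0=(0,0,0) R1=(0,0,0)
Op 2: inc R2 by 1 -> R2=(0,0,1) value=1
Op 3: merge R1<->R2 -> R1=(0,0,1) R2=(0,0,1)
Op 4: inc R0 by 1 -> R0=(1,0,0) value=1
Op 5: merge R2<->R0 -> R2=(1,0,1) R0=(1,0,1)
Op 6: merge R2<->R1 -> R2=(1,0,1) R1=(1,0,1)
Op 7: inc R0 by 2 -> R0=(3,0,1) value=4
Op 8: merge R2<->R1 -> R2=(1,0,1) R1=(1,0,1)

Answer: 1 0 1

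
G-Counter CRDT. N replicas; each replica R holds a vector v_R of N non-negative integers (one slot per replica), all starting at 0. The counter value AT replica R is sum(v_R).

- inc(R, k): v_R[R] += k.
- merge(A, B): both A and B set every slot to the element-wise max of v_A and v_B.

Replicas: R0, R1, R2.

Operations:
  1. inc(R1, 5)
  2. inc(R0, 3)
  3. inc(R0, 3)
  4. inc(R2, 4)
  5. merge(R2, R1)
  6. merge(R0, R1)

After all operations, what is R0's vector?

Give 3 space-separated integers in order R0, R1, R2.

Op 1: inc R1 by 5 -> R1=(0,5,0) value=5
Op 2: inc R0 by 3 -> R0=(3,0,0) value=3
Op 3: inc R0 by 3 -> R0=(6,0,0) value=6
Op 4: inc R2 by 4 -> R2=(0,0,4) value=4
Op 5: merge R2<->R1 -> R2=(0,5,4) R1=(0,5,4)
Op 6: merge R0<->R1 -> R0=(6,5,4) R1=(6,5,4)

Answer: 6 5 4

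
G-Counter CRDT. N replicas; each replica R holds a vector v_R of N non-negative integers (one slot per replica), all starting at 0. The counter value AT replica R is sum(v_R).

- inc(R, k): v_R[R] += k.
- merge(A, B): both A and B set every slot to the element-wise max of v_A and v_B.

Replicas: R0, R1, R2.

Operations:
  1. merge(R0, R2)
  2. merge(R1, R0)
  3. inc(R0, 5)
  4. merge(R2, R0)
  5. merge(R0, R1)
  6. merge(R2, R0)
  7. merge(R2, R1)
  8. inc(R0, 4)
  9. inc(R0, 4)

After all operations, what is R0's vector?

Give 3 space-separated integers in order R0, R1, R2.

Answer: 13 0 0

Derivation:
Op 1: merge R0<->R2 -> R0=(0,0,0) R2=(0,0,0)
Op 2: merge R1<->R0 -> R1=(0,0,0) R0=(0,0,0)
Op 3: inc R0 by 5 -> R0=(5,0,0) value=5
Op 4: merge R2<->R0 -> R2=(5,0,0) R0=(5,0,0)
Op 5: merge R0<->R1 -> R0=(5,0,0) R1=(5,0,0)
Op 6: merge R2<->R0 -> R2=(5,0,0) R0=(5,0,0)
Op 7: merge R2<->R1 -> R2=(5,0,0) R1=(5,0,0)
Op 8: inc R0 by 4 -> R0=(9,0,0) value=9
Op 9: inc R0 by 4 -> R0=(13,0,0) value=13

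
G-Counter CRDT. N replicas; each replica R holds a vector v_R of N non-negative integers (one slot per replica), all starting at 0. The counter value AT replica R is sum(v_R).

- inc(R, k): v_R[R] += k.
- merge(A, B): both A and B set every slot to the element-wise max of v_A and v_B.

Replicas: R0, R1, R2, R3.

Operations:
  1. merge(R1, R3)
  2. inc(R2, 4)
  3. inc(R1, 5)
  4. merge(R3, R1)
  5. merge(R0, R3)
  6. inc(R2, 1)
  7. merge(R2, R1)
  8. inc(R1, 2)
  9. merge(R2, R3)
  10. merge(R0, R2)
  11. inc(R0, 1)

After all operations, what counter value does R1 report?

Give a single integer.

Answer: 12

Derivation:
Op 1: merge R1<->R3 -> R1=(0,0,0,0) R3=(0,0,0,0)
Op 2: inc R2 by 4 -> R2=(0,0,4,0) value=4
Op 3: inc R1 by 5 -> R1=(0,5,0,0) value=5
Op 4: merge R3<->R1 -> R3=(0,5,0,0) R1=(0,5,0,0)
Op 5: merge R0<->R3 -> R0=(0,5,0,0) R3=(0,5,0,0)
Op 6: inc R2 by 1 -> R2=(0,0,5,0) value=5
Op 7: merge R2<->R1 -> R2=(0,5,5,0) R1=(0,5,5,0)
Op 8: inc R1 by 2 -> R1=(0,7,5,0) value=12
Op 9: merge R2<->R3 -> R2=(0,5,5,0) R3=(0,5,5,0)
Op 10: merge R0<->R2 -> R0=(0,5,5,0) R2=(0,5,5,0)
Op 11: inc R0 by 1 -> R0=(1,5,5,0) value=11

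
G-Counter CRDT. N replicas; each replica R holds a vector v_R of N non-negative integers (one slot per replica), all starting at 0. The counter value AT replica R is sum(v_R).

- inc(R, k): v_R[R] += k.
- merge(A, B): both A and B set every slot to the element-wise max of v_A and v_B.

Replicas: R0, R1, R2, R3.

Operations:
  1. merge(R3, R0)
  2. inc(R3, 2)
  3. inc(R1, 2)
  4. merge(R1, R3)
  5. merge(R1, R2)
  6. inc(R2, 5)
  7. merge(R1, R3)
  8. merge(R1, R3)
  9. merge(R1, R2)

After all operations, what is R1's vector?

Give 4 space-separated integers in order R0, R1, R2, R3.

Op 1: merge R3<->R0 -> R3=(0,0,0,0) R0=(0,0,0,0)
Op 2: inc R3 by 2 -> R3=(0,0,0,2) value=2
Op 3: inc R1 by 2 -> R1=(0,2,0,0) value=2
Op 4: merge R1<->R3 -> R1=(0,2,0,2) R3=(0,2,0,2)
Op 5: merge R1<->R2 -> R1=(0,2,0,2) R2=(0,2,0,2)
Op 6: inc R2 by 5 -> R2=(0,2,5,2) value=9
Op 7: merge R1<->R3 -> R1=(0,2,0,2) R3=(0,2,0,2)
Op 8: merge R1<->R3 -> R1=(0,2,0,2) R3=(0,2,0,2)
Op 9: merge R1<->R2 -> R1=(0,2,5,2) R2=(0,2,5,2)

Answer: 0 2 5 2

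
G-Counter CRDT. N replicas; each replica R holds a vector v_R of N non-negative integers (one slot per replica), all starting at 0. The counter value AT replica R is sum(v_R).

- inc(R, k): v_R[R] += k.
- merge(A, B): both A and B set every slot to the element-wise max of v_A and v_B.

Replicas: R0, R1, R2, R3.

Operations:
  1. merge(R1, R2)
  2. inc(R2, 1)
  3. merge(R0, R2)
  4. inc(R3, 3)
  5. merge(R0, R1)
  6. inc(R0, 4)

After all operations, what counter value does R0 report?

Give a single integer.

Answer: 5

Derivation:
Op 1: merge R1<->R2 -> R1=(0,0,0,0) R2=(0,0,0,0)
Op 2: inc R2 by 1 -> R2=(0,0,1,0) value=1
Op 3: merge R0<->R2 -> R0=(0,0,1,0) R2=(0,0,1,0)
Op 4: inc R3 by 3 -> R3=(0,0,0,3) value=3
Op 5: merge R0<->R1 -> R0=(0,0,1,0) R1=(0,0,1,0)
Op 6: inc R0 by 4 -> R0=(4,0,1,0) value=5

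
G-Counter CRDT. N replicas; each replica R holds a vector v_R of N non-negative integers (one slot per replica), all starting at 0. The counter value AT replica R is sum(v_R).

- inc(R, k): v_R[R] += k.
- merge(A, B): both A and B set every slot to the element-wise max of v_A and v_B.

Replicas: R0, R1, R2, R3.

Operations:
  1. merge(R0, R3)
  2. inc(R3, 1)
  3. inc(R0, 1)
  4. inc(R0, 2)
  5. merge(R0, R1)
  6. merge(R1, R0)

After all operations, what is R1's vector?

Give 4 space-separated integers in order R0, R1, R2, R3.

Answer: 3 0 0 0

Derivation:
Op 1: merge R0<->R3 -> R0=(0,0,0,0) R3=(0,0,0,0)
Op 2: inc R3 by 1 -> R3=(0,0,0,1) value=1
Op 3: inc R0 by 1 -> R0=(1,0,0,0) value=1
Op 4: inc R0 by 2 -> R0=(3,0,0,0) value=3
Op 5: merge R0<->R1 -> R0=(3,0,0,0) R1=(3,0,0,0)
Op 6: merge R1<->R0 -> R1=(3,0,0,0) R0=(3,0,0,0)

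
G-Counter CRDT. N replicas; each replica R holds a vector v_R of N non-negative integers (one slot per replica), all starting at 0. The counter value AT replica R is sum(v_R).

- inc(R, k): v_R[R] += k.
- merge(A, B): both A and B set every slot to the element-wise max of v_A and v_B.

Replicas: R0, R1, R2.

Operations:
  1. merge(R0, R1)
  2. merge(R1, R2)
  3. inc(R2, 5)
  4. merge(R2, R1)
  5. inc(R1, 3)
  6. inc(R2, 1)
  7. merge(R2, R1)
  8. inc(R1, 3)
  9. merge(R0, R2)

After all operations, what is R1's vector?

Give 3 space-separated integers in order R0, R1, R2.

Op 1: merge R0<->R1 -> R0=(0,0,0) R1=(0,0,0)
Op 2: merge R1<->R2 -> R1=(0,0,0) R2=(0,0,0)
Op 3: inc R2 by 5 -> R2=(0,0,5) value=5
Op 4: merge R2<->R1 -> R2=(0,0,5) R1=(0,0,5)
Op 5: inc R1 by 3 -> R1=(0,3,5) value=8
Op 6: inc R2 by 1 -> R2=(0,0,6) value=6
Op 7: merge R2<->R1 -> R2=(0,3,6) R1=(0,3,6)
Op 8: inc R1 by 3 -> R1=(0,6,6) value=12
Op 9: merge R0<->R2 -> R0=(0,3,6) R2=(0,3,6)

Answer: 0 6 6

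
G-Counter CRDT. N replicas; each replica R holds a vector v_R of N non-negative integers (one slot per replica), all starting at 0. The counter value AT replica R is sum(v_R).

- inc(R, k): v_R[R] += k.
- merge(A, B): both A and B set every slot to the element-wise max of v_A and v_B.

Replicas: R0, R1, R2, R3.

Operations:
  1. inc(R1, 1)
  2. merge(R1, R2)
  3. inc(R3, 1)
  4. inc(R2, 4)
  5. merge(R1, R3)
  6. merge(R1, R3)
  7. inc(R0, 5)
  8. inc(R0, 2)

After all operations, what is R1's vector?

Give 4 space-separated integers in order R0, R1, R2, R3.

Answer: 0 1 0 1

Derivation:
Op 1: inc R1 by 1 -> R1=(0,1,0,0) value=1
Op 2: merge R1<->R2 -> R1=(0,1,0,0) R2=(0,1,0,0)
Op 3: inc R3 by 1 -> R3=(0,0,0,1) value=1
Op 4: inc R2 by 4 -> R2=(0,1,4,0) value=5
Op 5: merge R1<->R3 -> R1=(0,1,0,1) R3=(0,1,0,1)
Op 6: merge R1<->R3 -> R1=(0,1,0,1) R3=(0,1,0,1)
Op 7: inc R0 by 5 -> R0=(5,0,0,0) value=5
Op 8: inc R0 by 2 -> R0=(7,0,0,0) value=7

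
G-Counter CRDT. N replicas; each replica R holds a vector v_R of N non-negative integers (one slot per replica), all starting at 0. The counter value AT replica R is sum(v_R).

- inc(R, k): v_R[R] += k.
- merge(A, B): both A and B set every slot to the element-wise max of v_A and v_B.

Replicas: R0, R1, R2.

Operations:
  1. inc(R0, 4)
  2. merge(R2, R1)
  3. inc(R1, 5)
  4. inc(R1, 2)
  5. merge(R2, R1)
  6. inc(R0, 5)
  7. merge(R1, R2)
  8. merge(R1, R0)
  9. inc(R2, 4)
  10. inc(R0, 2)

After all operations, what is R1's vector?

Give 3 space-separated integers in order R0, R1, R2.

Answer: 9 7 0

Derivation:
Op 1: inc R0 by 4 -> R0=(4,0,0) value=4
Op 2: merge R2<->R1 -> R2=(0,0,0) R1=(0,0,0)
Op 3: inc R1 by 5 -> R1=(0,5,0) value=5
Op 4: inc R1 by 2 -> R1=(0,7,0) value=7
Op 5: merge R2<->R1 -> R2=(0,7,0) R1=(0,7,0)
Op 6: inc R0 by 5 -> R0=(9,0,0) value=9
Op 7: merge R1<->R2 -> R1=(0,7,0) R2=(0,7,0)
Op 8: merge R1<->R0 -> R1=(9,7,0) R0=(9,7,0)
Op 9: inc R2 by 4 -> R2=(0,7,4) value=11
Op 10: inc R0 by 2 -> R0=(11,7,0) value=18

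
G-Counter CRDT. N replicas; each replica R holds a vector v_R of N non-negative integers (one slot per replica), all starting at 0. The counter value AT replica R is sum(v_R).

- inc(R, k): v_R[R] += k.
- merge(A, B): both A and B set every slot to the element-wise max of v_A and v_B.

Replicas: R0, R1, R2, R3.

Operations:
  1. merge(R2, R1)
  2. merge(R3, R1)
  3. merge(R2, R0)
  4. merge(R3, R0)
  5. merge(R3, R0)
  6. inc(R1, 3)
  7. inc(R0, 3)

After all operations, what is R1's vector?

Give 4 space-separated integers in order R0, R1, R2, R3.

Op 1: merge R2<->R1 -> R2=(0,0,0,0) R1=(0,0,0,0)
Op 2: merge R3<->R1 -> R3=(0,0,0,0) R1=(0,0,0,0)
Op 3: merge R2<->R0 -> R2=(0,0,0,0) R0=(0,0,0,0)
Op 4: merge R3<->R0 -> R3=(0,0,0,0) R0=(0,0,0,0)
Op 5: merge R3<->R0 -> R3=(0,0,0,0) R0=(0,0,0,0)
Op 6: inc R1 by 3 -> R1=(0,3,0,0) value=3
Op 7: inc R0 by 3 -> R0=(3,0,0,0) value=3

Answer: 0 3 0 0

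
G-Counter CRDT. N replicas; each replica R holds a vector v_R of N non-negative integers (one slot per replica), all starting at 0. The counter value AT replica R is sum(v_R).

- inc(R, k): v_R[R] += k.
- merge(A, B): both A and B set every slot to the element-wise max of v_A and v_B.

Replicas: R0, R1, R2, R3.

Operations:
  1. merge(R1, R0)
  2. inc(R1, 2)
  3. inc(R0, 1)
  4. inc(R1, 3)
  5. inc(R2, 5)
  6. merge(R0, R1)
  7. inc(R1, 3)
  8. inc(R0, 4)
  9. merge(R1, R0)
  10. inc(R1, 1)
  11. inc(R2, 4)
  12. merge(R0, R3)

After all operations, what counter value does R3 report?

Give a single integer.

Answer: 13

Derivation:
Op 1: merge R1<->R0 -> R1=(0,0,0,0) R0=(0,0,0,0)
Op 2: inc R1 by 2 -> R1=(0,2,0,0) value=2
Op 3: inc R0 by 1 -> R0=(1,0,0,0) value=1
Op 4: inc R1 by 3 -> R1=(0,5,0,0) value=5
Op 5: inc R2 by 5 -> R2=(0,0,5,0) value=5
Op 6: merge R0<->R1 -> R0=(1,5,0,0) R1=(1,5,0,0)
Op 7: inc R1 by 3 -> R1=(1,8,0,0) value=9
Op 8: inc R0 by 4 -> R0=(5,5,0,0) value=10
Op 9: merge R1<->R0 -> R1=(5,8,0,0) R0=(5,8,0,0)
Op 10: inc R1 by 1 -> R1=(5,9,0,0) value=14
Op 11: inc R2 by 4 -> R2=(0,0,9,0) value=9
Op 12: merge R0<->R3 -> R0=(5,8,0,0) R3=(5,8,0,0)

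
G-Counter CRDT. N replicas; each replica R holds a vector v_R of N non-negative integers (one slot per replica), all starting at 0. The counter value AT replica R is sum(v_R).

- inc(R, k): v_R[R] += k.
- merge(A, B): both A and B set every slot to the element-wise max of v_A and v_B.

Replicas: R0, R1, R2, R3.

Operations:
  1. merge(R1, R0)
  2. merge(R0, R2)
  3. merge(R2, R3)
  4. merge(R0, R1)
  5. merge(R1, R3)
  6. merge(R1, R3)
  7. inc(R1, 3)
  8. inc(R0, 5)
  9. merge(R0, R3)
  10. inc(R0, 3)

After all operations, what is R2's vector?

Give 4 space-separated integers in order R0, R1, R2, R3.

Answer: 0 0 0 0

Derivation:
Op 1: merge R1<->R0 -> R1=(0,0,0,0) R0=(0,0,0,0)
Op 2: merge R0<->R2 -> R0=(0,0,0,0) R2=(0,0,0,0)
Op 3: merge R2<->R3 -> R2=(0,0,0,0) R3=(0,0,0,0)
Op 4: merge R0<->R1 -> R0=(0,0,0,0) R1=(0,0,0,0)
Op 5: merge R1<->R3 -> R1=(0,0,0,0) R3=(0,0,0,0)
Op 6: merge R1<->R3 -> R1=(0,0,0,0) R3=(0,0,0,0)
Op 7: inc R1 by 3 -> R1=(0,3,0,0) value=3
Op 8: inc R0 by 5 -> R0=(5,0,0,0) value=5
Op 9: merge R0<->R3 -> R0=(5,0,0,0) R3=(5,0,0,0)
Op 10: inc R0 by 3 -> R0=(8,0,0,0) value=8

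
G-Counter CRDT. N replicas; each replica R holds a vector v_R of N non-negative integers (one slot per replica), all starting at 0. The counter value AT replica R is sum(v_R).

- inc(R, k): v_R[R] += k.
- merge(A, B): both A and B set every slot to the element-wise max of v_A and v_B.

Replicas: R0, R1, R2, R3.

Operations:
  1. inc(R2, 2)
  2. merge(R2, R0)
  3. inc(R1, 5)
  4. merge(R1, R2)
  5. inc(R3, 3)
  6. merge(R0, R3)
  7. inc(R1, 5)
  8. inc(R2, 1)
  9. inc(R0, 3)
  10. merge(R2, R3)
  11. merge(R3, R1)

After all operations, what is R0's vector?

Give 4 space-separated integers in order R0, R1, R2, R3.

Answer: 3 0 2 3

Derivation:
Op 1: inc R2 by 2 -> R2=(0,0,2,0) value=2
Op 2: merge R2<->R0 -> R2=(0,0,2,0) R0=(0,0,2,0)
Op 3: inc R1 by 5 -> R1=(0,5,0,0) value=5
Op 4: merge R1<->R2 -> R1=(0,5,2,0) R2=(0,5,2,0)
Op 5: inc R3 by 3 -> R3=(0,0,0,3) value=3
Op 6: merge R0<->R3 -> R0=(0,0,2,3) R3=(0,0,2,3)
Op 7: inc R1 by 5 -> R1=(0,10,2,0) value=12
Op 8: inc R2 by 1 -> R2=(0,5,3,0) value=8
Op 9: inc R0 by 3 -> R0=(3,0,2,3) value=8
Op 10: merge R2<->R3 -> R2=(0,5,3,3) R3=(0,5,3,3)
Op 11: merge R3<->R1 -> R3=(0,10,3,3) R1=(0,10,3,3)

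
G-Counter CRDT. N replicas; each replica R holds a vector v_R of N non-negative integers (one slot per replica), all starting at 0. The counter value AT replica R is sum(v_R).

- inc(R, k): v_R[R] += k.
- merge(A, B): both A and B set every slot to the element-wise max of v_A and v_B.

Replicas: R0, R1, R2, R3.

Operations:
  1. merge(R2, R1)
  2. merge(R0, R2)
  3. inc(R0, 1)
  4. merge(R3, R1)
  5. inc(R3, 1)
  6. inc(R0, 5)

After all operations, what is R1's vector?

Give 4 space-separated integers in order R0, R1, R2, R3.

Op 1: merge R2<->R1 -> R2=(0,0,0,0) R1=(0,0,0,0)
Op 2: merge R0<->R2 -> R0=(0,0,0,0) R2=(0,0,0,0)
Op 3: inc R0 by 1 -> R0=(1,0,0,0) value=1
Op 4: merge R3<->R1 -> R3=(0,0,0,0) R1=(0,0,0,0)
Op 5: inc R3 by 1 -> R3=(0,0,0,1) value=1
Op 6: inc R0 by 5 -> R0=(6,0,0,0) value=6

Answer: 0 0 0 0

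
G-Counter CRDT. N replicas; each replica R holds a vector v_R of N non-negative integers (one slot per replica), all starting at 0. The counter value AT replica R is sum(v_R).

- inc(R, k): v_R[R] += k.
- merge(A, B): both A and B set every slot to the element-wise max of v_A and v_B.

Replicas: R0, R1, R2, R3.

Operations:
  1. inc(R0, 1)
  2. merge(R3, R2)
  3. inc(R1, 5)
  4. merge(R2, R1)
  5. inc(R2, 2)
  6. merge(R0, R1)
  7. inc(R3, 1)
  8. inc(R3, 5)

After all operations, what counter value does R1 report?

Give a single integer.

Op 1: inc R0 by 1 -> R0=(1,0,0,0) value=1
Op 2: merge R3<->R2 -> R3=(0,0,0,0) R2=(0,0,0,0)
Op 3: inc R1 by 5 -> R1=(0,5,0,0) value=5
Op 4: merge R2<->R1 -> R2=(0,5,0,0) R1=(0,5,0,0)
Op 5: inc R2 by 2 -> R2=(0,5,2,0) value=7
Op 6: merge R0<->R1 -> R0=(1,5,0,0) R1=(1,5,0,0)
Op 7: inc R3 by 1 -> R3=(0,0,0,1) value=1
Op 8: inc R3 by 5 -> R3=(0,0,0,6) value=6

Answer: 6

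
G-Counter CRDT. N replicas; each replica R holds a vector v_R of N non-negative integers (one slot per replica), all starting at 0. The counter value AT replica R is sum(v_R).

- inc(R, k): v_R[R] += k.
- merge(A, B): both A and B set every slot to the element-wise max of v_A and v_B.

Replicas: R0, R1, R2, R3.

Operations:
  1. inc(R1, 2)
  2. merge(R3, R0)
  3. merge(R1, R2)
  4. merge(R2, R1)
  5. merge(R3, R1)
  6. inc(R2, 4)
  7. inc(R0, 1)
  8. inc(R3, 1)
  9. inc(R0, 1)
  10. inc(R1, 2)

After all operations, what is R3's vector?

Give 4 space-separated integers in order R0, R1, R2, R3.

Op 1: inc R1 by 2 -> R1=(0,2,0,0) value=2
Op 2: merge R3<->R0 -> R3=(0,0,0,0) R0=(0,0,0,0)
Op 3: merge R1<->R2 -> R1=(0,2,0,0) R2=(0,2,0,0)
Op 4: merge R2<->R1 -> R2=(0,2,0,0) R1=(0,2,0,0)
Op 5: merge R3<->R1 -> R3=(0,2,0,0) R1=(0,2,0,0)
Op 6: inc R2 by 4 -> R2=(0,2,4,0) value=6
Op 7: inc R0 by 1 -> R0=(1,0,0,0) value=1
Op 8: inc R3 by 1 -> R3=(0,2,0,1) value=3
Op 9: inc R0 by 1 -> R0=(2,0,0,0) value=2
Op 10: inc R1 by 2 -> R1=(0,4,0,0) value=4

Answer: 0 2 0 1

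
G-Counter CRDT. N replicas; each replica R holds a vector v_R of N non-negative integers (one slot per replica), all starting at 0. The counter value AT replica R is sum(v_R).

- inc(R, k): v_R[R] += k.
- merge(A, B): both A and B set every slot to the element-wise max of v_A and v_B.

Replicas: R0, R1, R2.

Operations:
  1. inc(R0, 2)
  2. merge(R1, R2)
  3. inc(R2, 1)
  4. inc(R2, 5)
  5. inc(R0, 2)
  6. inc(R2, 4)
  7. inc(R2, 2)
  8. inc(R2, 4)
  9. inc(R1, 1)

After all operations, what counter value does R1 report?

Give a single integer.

Op 1: inc R0 by 2 -> R0=(2,0,0) value=2
Op 2: merge R1<->R2 -> R1=(0,0,0) R2=(0,0,0)
Op 3: inc R2 by 1 -> R2=(0,0,1) value=1
Op 4: inc R2 by 5 -> R2=(0,0,6) value=6
Op 5: inc R0 by 2 -> R0=(4,0,0) value=4
Op 6: inc R2 by 4 -> R2=(0,0,10) value=10
Op 7: inc R2 by 2 -> R2=(0,0,12) value=12
Op 8: inc R2 by 4 -> R2=(0,0,16) value=16
Op 9: inc R1 by 1 -> R1=(0,1,0) value=1

Answer: 1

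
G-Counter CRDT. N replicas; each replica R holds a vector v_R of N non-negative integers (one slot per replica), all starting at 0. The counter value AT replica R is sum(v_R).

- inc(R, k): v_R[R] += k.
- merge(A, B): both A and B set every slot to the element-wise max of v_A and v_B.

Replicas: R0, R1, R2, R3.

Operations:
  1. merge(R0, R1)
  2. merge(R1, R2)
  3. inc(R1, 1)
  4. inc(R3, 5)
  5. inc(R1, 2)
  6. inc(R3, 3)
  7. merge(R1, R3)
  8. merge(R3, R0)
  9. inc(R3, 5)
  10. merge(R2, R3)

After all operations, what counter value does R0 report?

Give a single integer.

Answer: 11

Derivation:
Op 1: merge R0<->R1 -> R0=(0,0,0,0) R1=(0,0,0,0)
Op 2: merge R1<->R2 -> R1=(0,0,0,0) R2=(0,0,0,0)
Op 3: inc R1 by 1 -> R1=(0,1,0,0) value=1
Op 4: inc R3 by 5 -> R3=(0,0,0,5) value=5
Op 5: inc R1 by 2 -> R1=(0,3,0,0) value=3
Op 6: inc R3 by 3 -> R3=(0,0,0,8) value=8
Op 7: merge R1<->R3 -> R1=(0,3,0,8) R3=(0,3,0,8)
Op 8: merge R3<->R0 -> R3=(0,3,0,8) R0=(0,3,0,8)
Op 9: inc R3 by 5 -> R3=(0,3,0,13) value=16
Op 10: merge R2<->R3 -> R2=(0,3,0,13) R3=(0,3,0,13)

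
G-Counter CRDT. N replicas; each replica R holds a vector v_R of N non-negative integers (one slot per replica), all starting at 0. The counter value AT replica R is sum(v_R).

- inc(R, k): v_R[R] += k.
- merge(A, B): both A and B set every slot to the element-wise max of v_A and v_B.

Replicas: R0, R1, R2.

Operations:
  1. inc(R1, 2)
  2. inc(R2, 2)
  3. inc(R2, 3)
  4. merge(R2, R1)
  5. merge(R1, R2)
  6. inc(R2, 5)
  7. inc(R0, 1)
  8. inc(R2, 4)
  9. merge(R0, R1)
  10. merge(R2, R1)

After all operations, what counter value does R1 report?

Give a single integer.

Answer: 17

Derivation:
Op 1: inc R1 by 2 -> R1=(0,2,0) value=2
Op 2: inc R2 by 2 -> R2=(0,0,2) value=2
Op 3: inc R2 by 3 -> R2=(0,0,5) value=5
Op 4: merge R2<->R1 -> R2=(0,2,5) R1=(0,2,5)
Op 5: merge R1<->R2 -> R1=(0,2,5) R2=(0,2,5)
Op 6: inc R2 by 5 -> R2=(0,2,10) value=12
Op 7: inc R0 by 1 -> R0=(1,0,0) value=1
Op 8: inc R2 by 4 -> R2=(0,2,14) value=16
Op 9: merge R0<->R1 -> R0=(1,2,5) R1=(1,2,5)
Op 10: merge R2<->R1 -> R2=(1,2,14) R1=(1,2,14)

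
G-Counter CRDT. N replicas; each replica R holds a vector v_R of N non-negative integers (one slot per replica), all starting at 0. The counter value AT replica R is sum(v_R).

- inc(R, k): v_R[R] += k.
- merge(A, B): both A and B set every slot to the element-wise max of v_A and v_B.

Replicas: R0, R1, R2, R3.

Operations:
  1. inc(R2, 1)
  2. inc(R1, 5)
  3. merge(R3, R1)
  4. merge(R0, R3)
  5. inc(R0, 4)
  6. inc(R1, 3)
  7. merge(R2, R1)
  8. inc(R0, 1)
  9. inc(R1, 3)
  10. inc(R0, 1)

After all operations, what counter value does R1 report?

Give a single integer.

Answer: 12

Derivation:
Op 1: inc R2 by 1 -> R2=(0,0,1,0) value=1
Op 2: inc R1 by 5 -> R1=(0,5,0,0) value=5
Op 3: merge R3<->R1 -> R3=(0,5,0,0) R1=(0,5,0,0)
Op 4: merge R0<->R3 -> R0=(0,5,0,0) R3=(0,5,0,0)
Op 5: inc R0 by 4 -> R0=(4,5,0,0) value=9
Op 6: inc R1 by 3 -> R1=(0,8,0,0) value=8
Op 7: merge R2<->R1 -> R2=(0,8,1,0) R1=(0,8,1,0)
Op 8: inc R0 by 1 -> R0=(5,5,0,0) value=10
Op 9: inc R1 by 3 -> R1=(0,11,1,0) value=12
Op 10: inc R0 by 1 -> R0=(6,5,0,0) value=11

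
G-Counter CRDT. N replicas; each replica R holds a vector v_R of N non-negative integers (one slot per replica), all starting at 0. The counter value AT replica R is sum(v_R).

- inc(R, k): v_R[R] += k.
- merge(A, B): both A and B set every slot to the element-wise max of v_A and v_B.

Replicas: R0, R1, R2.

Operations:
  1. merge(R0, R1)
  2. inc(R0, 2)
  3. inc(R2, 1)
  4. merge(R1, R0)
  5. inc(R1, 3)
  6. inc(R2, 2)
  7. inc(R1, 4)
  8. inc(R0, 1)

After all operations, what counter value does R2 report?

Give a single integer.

Answer: 3

Derivation:
Op 1: merge R0<->R1 -> R0=(0,0,0) R1=(0,0,0)
Op 2: inc R0 by 2 -> R0=(2,0,0) value=2
Op 3: inc R2 by 1 -> R2=(0,0,1) value=1
Op 4: merge R1<->R0 -> R1=(2,0,0) R0=(2,0,0)
Op 5: inc R1 by 3 -> R1=(2,3,0) value=5
Op 6: inc R2 by 2 -> R2=(0,0,3) value=3
Op 7: inc R1 by 4 -> R1=(2,7,0) value=9
Op 8: inc R0 by 1 -> R0=(3,0,0) value=3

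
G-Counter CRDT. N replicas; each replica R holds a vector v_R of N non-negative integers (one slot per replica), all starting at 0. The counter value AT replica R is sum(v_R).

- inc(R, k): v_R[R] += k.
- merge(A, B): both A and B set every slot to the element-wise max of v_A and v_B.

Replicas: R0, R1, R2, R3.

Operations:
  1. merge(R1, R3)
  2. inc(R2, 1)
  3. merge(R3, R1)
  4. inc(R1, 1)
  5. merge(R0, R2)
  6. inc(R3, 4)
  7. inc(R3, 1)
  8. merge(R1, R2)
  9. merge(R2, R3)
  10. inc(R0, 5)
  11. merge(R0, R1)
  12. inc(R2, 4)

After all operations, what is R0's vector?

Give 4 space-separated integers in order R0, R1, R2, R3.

Answer: 5 1 1 0

Derivation:
Op 1: merge R1<->R3 -> R1=(0,0,0,0) R3=(0,0,0,0)
Op 2: inc R2 by 1 -> R2=(0,0,1,0) value=1
Op 3: merge R3<->R1 -> R3=(0,0,0,0) R1=(0,0,0,0)
Op 4: inc R1 by 1 -> R1=(0,1,0,0) value=1
Op 5: merge R0<->R2 -> R0=(0,0,1,0) R2=(0,0,1,0)
Op 6: inc R3 by 4 -> R3=(0,0,0,4) value=4
Op 7: inc R3 by 1 -> R3=(0,0,0,5) value=5
Op 8: merge R1<->R2 -> R1=(0,1,1,0) R2=(0,1,1,0)
Op 9: merge R2<->R3 -> R2=(0,1,1,5) R3=(0,1,1,5)
Op 10: inc R0 by 5 -> R0=(5,0,1,0) value=6
Op 11: merge R0<->R1 -> R0=(5,1,1,0) R1=(5,1,1,0)
Op 12: inc R2 by 4 -> R2=(0,1,5,5) value=11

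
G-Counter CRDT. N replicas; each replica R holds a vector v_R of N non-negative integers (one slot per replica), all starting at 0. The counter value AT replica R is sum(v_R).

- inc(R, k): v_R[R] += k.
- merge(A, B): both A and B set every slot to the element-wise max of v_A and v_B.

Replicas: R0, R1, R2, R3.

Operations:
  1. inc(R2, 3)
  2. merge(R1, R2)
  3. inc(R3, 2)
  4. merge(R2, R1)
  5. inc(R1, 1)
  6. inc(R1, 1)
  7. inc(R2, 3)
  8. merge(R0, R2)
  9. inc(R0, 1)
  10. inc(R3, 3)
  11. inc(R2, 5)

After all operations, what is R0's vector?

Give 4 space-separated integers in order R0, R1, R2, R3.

Op 1: inc R2 by 3 -> R2=(0,0,3,0) value=3
Op 2: merge R1<->R2 -> R1=(0,0,3,0) R2=(0,0,3,0)
Op 3: inc R3 by 2 -> R3=(0,0,0,2) value=2
Op 4: merge R2<->R1 -> R2=(0,0,3,0) R1=(0,0,3,0)
Op 5: inc R1 by 1 -> R1=(0,1,3,0) value=4
Op 6: inc R1 by 1 -> R1=(0,2,3,0) value=5
Op 7: inc R2 by 3 -> R2=(0,0,6,0) value=6
Op 8: merge R0<->R2 -> R0=(0,0,6,0) R2=(0,0,6,0)
Op 9: inc R0 by 1 -> R0=(1,0,6,0) value=7
Op 10: inc R3 by 3 -> R3=(0,0,0,5) value=5
Op 11: inc R2 by 5 -> R2=(0,0,11,0) value=11

Answer: 1 0 6 0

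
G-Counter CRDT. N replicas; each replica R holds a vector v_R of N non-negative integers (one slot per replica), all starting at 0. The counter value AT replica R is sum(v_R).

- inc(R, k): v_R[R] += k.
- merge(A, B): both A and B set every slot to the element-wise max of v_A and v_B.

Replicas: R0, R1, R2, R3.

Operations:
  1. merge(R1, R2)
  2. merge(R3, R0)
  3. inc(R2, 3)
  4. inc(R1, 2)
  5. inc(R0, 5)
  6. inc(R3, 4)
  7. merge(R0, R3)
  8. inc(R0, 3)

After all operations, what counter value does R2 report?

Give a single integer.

Answer: 3

Derivation:
Op 1: merge R1<->R2 -> R1=(0,0,0,0) R2=(0,0,0,0)
Op 2: merge R3<->R0 -> R3=(0,0,0,0) R0=(0,0,0,0)
Op 3: inc R2 by 3 -> R2=(0,0,3,0) value=3
Op 4: inc R1 by 2 -> R1=(0,2,0,0) value=2
Op 5: inc R0 by 5 -> R0=(5,0,0,0) value=5
Op 6: inc R3 by 4 -> R3=(0,0,0,4) value=4
Op 7: merge R0<->R3 -> R0=(5,0,0,4) R3=(5,0,0,4)
Op 8: inc R0 by 3 -> R0=(8,0,0,4) value=12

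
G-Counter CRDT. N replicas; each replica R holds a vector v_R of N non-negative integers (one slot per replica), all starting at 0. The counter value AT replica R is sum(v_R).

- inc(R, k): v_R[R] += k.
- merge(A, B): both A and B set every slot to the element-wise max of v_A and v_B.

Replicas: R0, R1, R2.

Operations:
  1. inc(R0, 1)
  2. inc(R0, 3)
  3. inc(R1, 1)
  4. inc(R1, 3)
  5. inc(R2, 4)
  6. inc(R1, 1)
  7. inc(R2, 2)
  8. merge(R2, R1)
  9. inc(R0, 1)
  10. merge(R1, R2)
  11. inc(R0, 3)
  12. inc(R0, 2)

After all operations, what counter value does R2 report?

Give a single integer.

Op 1: inc R0 by 1 -> R0=(1,0,0) value=1
Op 2: inc R0 by 3 -> R0=(4,0,0) value=4
Op 3: inc R1 by 1 -> R1=(0,1,0) value=1
Op 4: inc R1 by 3 -> R1=(0,4,0) value=4
Op 5: inc R2 by 4 -> R2=(0,0,4) value=4
Op 6: inc R1 by 1 -> R1=(0,5,0) value=5
Op 7: inc R2 by 2 -> R2=(0,0,6) value=6
Op 8: merge R2<->R1 -> R2=(0,5,6) R1=(0,5,6)
Op 9: inc R0 by 1 -> R0=(5,0,0) value=5
Op 10: merge R1<->R2 -> R1=(0,5,6) R2=(0,5,6)
Op 11: inc R0 by 3 -> R0=(8,0,0) value=8
Op 12: inc R0 by 2 -> R0=(10,0,0) value=10

Answer: 11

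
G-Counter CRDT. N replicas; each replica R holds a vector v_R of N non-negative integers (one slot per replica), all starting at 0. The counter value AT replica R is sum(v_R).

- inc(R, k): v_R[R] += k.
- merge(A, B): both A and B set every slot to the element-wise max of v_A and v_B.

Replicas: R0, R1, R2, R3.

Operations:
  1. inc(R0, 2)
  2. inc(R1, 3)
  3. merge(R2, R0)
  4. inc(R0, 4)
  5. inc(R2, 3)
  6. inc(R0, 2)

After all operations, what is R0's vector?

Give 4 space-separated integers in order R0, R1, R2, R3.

Op 1: inc R0 by 2 -> R0=(2,0,0,0) value=2
Op 2: inc R1 by 3 -> R1=(0,3,0,0) value=3
Op 3: merge R2<->R0 -> R2=(2,0,0,0) R0=(2,0,0,0)
Op 4: inc R0 by 4 -> R0=(6,0,0,0) value=6
Op 5: inc R2 by 3 -> R2=(2,0,3,0) value=5
Op 6: inc R0 by 2 -> R0=(8,0,0,0) value=8

Answer: 8 0 0 0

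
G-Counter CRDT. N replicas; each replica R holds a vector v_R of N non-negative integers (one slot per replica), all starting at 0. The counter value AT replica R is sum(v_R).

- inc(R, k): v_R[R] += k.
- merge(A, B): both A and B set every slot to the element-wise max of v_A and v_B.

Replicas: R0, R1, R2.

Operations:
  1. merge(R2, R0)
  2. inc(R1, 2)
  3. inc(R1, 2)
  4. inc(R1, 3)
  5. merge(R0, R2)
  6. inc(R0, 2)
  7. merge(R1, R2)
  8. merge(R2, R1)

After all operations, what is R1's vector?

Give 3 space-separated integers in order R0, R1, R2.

Answer: 0 7 0

Derivation:
Op 1: merge R2<->R0 -> R2=(0,0,0) R0=(0,0,0)
Op 2: inc R1 by 2 -> R1=(0,2,0) value=2
Op 3: inc R1 by 2 -> R1=(0,4,0) value=4
Op 4: inc R1 by 3 -> R1=(0,7,0) value=7
Op 5: merge R0<->R2 -> R0=(0,0,0) R2=(0,0,0)
Op 6: inc R0 by 2 -> R0=(2,0,0) value=2
Op 7: merge R1<->R2 -> R1=(0,7,0) R2=(0,7,0)
Op 8: merge R2<->R1 -> R2=(0,7,0) R1=(0,7,0)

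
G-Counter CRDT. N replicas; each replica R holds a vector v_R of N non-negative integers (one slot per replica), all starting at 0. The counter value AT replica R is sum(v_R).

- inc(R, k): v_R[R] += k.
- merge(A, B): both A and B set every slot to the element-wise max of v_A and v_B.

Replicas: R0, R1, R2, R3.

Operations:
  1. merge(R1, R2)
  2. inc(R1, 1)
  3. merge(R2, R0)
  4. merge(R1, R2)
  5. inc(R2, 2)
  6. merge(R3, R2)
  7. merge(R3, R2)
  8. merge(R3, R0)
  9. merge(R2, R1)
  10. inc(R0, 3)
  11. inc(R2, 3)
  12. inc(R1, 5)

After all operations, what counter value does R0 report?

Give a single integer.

Answer: 6

Derivation:
Op 1: merge R1<->R2 -> R1=(0,0,0,0) R2=(0,0,0,0)
Op 2: inc R1 by 1 -> R1=(0,1,0,0) value=1
Op 3: merge R2<->R0 -> R2=(0,0,0,0) R0=(0,0,0,0)
Op 4: merge R1<->R2 -> R1=(0,1,0,0) R2=(0,1,0,0)
Op 5: inc R2 by 2 -> R2=(0,1,2,0) value=3
Op 6: merge R3<->R2 -> R3=(0,1,2,0) R2=(0,1,2,0)
Op 7: merge R3<->R2 -> R3=(0,1,2,0) R2=(0,1,2,0)
Op 8: merge R3<->R0 -> R3=(0,1,2,0) R0=(0,1,2,0)
Op 9: merge R2<->R1 -> R2=(0,1,2,0) R1=(0,1,2,0)
Op 10: inc R0 by 3 -> R0=(3,1,2,0) value=6
Op 11: inc R2 by 3 -> R2=(0,1,5,0) value=6
Op 12: inc R1 by 5 -> R1=(0,6,2,0) value=8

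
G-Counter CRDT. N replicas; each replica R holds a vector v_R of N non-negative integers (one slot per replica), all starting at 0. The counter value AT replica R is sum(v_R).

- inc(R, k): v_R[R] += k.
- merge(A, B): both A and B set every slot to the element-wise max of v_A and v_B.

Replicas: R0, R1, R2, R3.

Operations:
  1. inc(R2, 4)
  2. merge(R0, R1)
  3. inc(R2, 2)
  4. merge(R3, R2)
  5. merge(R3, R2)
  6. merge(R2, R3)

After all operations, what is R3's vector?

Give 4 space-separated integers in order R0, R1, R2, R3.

Op 1: inc R2 by 4 -> R2=(0,0,4,0) value=4
Op 2: merge R0<->R1 -> R0=(0,0,0,0) R1=(0,0,0,0)
Op 3: inc R2 by 2 -> R2=(0,0,6,0) value=6
Op 4: merge R3<->R2 -> R3=(0,0,6,0) R2=(0,0,6,0)
Op 5: merge R3<->R2 -> R3=(0,0,6,0) R2=(0,0,6,0)
Op 6: merge R2<->R3 -> R2=(0,0,6,0) R3=(0,0,6,0)

Answer: 0 0 6 0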